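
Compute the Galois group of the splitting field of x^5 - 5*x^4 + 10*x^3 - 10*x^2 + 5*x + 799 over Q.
The polynomial f is an irreducible quintic over Q, so G = Gal(f/Q) is a transitive subgroup of S_5: one of C_5 (5T1, order 5), D_5 (5T2, order 10), F_20 (5T3, order 20), A_5 (5T4, order 60) or S_5 (5T5, order 120). The discriminant of f is 1280000000000000, which is not a perfect square, so G is not contained in A_5. The transitive groups of degree 5 not contained in A_5 are: F_20 (5T3, order 20), S_5 (5T5, order 120). By Dedekind's theorem, for a prime p not dividing disc(f) the degrees of the irreducible factors of f mod p form the cycle type of an element of G. Factoring f modulo the 18 such primes p <= 71 (skipping 2, 5, which divide the discriminant), each new pattern first appears at: mod 3: f = (x + 1)(x^4 + x^2 + x + 1), pattern 4+1; mod 11: f = (x^5 + 6x^4 + 10x^3 + x^2 + 5x + 7), pattern 5; mod 19: f = (x + 14)(x^2 + x + 14)(x^2 + 18x + 16), pattern 2+2+1; mod 31: f = (x + 4)(x + 8)(x + 9)(x + 17)(x + 19), pattern 1+1+1+1+1. No other pattern occurs in this range, so the set of observed cycle types is {4+1, 5, 2+2+1, 1+1+1+1+1}. The candidates containing elements of all these cycle types are F_20 (5T3) of order 20, S_5 (5T5) of order 120; the others are excluded. The observed types are precisely the cycle types that occur in F_20 (5T3). Each of the other remaining candidates has further cycle types, and by the Chebotarev density theorem the matching factorization patterns would occur for a proportion of primes equal to their share of the group: S_5 (5T5) additionally contains elements of type 3+2, 3+1+1, 2+1+1+1 (50 of its 120 elements, about 42% of primes). None of the 18 primes tested shows any such pattern (for each of these groups the chance of that is below 10^-4), which rules them out. Hence G = F_20 (5T3), of order 20.

F_20, the Frobenius group of order 20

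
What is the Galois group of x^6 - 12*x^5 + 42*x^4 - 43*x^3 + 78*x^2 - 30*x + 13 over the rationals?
The polynomial f is an irreducible sextic over Q, so G = Gal(f/Q) is one of the 16 transitive subgroups 6T1, ..., 6T16 of S_6. The discriminant of f is -152796047606667, which is not a perfect square, so G is not contained in A_6. The transitive groups of degree 6 not contained in A_6 are: C_6 (6T1, order 6), S_3 (6T2, order 6), D_6 (6T3, order 12), C_3 x S_3 (6T5, order 18), A_4 x C_2 (6T6, order 24), S_4 (6T8, order 24), S_3 x S_3 (6T9, order 36), S_4 x C_2 (6T11, order 48), (S_3 x S_3) : C_2 (6T13, order 72), PGL(2,5) (6T14, order 120), S_6 (6T16, order 720). By Dedekind's theorem, for a prime p not dividing disc(f) the degrees of the irreducible factors of f mod p form the cycle type of an element of G. Factoring f modulo the 33 such primes p <= 149 (skipping 3, 43, which divide the discriminant), each new pattern first appears at: mod 2: f = (x^6 + x^3 + 1), pattern 6; mod 7: f = (x + 4)(x + 5)(x + 6)(x^3 + x^2 + 2x + 6), pattern 3+1+1+1; mod 17: f = (x^2 + 2x + 13)(x^2 + 9x + 6)(x^2 + 11x + 3), pattern 2+2+2; mod 19: f = (x^3 + 13x^2 + 10x + 8)(x^3 + 13x^2 + 15x + 4), pattern 3+3; mod 73: f = (x + 1)(x + 18)(x + 34)(x + 37)(x + 48)(x + 69), pattern 1+1+1+1+1+1. No other pattern occurs in this range, so the set of observed cycle types is {6, 3+1+1+1, 2+2+2, 3+3, 1+1+1+1+1+1}. The candidates containing elements of all these cycle types are C_3 x S_3 (6T5) of order 18, S_3 x S_3 (6T9) of order 36, (S_3 x S_3) : C_2 (6T13) of order 72, S_6 (6T16) of order 720; the others are excluded. The observed types are precisely the cycle types that occur in C_3 x S_3 (6T5). Each of the other remaining candidates has further cycle types, and by the Chebotarev density theorem the matching factorization patterns would occur for a proportion of primes equal to their share of the group: S_3 x S_3 (6T9) additionally contains elements of type 2+2+1+1 (9 of its 36 elements, about 25% of primes); (S_3 x S_3) : C_2 (6T13) additionally contains elements of type 4+2, 3+2+1, 2+2+1+1, 2+1+1+1+1 (45 of its 72 elements, about 62% of primes); S_6 (6T16) additionally contains elements of type 5+1, 4+2, 4+1+1, 3+2+1, 2+2+1+1, 2+1+1+1+1 (504 of its 720 elements, about 70% of primes). None of the 33 primes tested shows any such pattern (for each of these groups the chance of that is below 10^-4), which rules them out. Hence G = C_3 x S_3 (6T5), of order 18.

C_3 x S_3 (also written G18)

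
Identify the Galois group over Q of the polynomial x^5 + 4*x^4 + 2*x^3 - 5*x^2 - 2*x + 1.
C_5 (also written C5)

The polynomial f is an irreducible quintic over Q, so G = Gal(f/Q) is a transitive subgroup of S_5: one of C_5 (5T1, order 5), D_5 (5T2, order 10), F_20 (5T3, order 20), A_5 (5T4, order 60) or S_5 (5T5, order 120). The discriminant of f is 14641 = 121^2, a perfect square, so G is contained in A_5. The transitive groups of degree 5 contained in A_5 are: C_5 (5T1, order 5), D_5 (5T2, order 10), A_5 (5T4, order 60). By Dedekind's theorem, for a prime p not dividing disc(f) the degrees of the irreducible factors of f mod p form the cycle type of an element of G. Factoring f modulo the 14 such primes p <= 47 (skipping 11, which divides the discriminant), each new pattern first appears at: mod 2: f = (x^5 + x^2 + 1), pattern 5; mod 23: f = (x + 5)(x + 7)(x + 11)(x + 12)(x + 15), pattern 1+1+1+1+1. No other pattern occurs in this range, so the set of observed cycle types is {5, 1+1+1+1+1}. The candidates containing elements of all these cycle types are C_5 (5T1) of order 5, D_5 (5T2) of order 10, A_5 (5T4) of order 60; the others are excluded. The observed types are precisely the cycle types that occur in C_5 (5T1). Each of the other remaining candidates has further cycle types, and by the Chebotarev density theorem the matching factorization patterns would occur for a proportion of primes equal to their share of the group: D_5 (5T2) additionally contains elements of type 2+2+1 (5 of its 10 elements, about 50% of primes); A_5 (5T4) additionally contains elements of type 3+1+1, 2+2+1 (35 of its 60 elements, about 58% of primes). None of the 14 primes tested shows any such pattern (for each of these groups the chance of that is below 10^-4), which rules them out. Hence G = C_5 (5T1), of order 5.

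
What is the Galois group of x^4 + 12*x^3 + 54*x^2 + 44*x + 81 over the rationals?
The polynomial is an irreducible quartic over Q and its discriminant is 1358954496 = 36864^2, a perfect square, so the Galois group is contained in A_4. The resolvent cubic y^3 - 54*y^2 + 204*y + 3896 is irreducible over Q. An irreducible resolvent with square discriminant gives A_4.

A_4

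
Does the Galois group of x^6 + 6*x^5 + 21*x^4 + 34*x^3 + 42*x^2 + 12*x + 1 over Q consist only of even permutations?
The polynomial is irreducible of degree 6 over Q. Its discriminant is -1024192512, which is not a perfect square. A Galois group lies in the alternating group exactly when the discriminant is a square in Q, so the Galois group (PGL(2,5)) is not contained in A_6.

No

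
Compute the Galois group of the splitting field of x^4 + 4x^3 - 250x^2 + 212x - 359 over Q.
The polynomial is an irreducible quartic over Q and its discriminant is -19183559049216, which is not a perfect square, so the Galois group is not contained in A_4. The resolvent cubic y^3 + 250*y^2 + 2284*y + 319800 has exactly one rational root, so the Galois group is C_4 or D_4. The quartic remains irreducible over Q(sqrt(disc)), so the group is D_4.

4T3: D_4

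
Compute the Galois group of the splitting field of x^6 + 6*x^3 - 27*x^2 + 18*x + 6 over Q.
D_6 (also written D6)

The polynomial f is an irreducible sextic over Q, so G = Gal(f/Q) is one of the 16 transitive subgroups 6T1, ..., 6T16 of S_6. The discriminant of f is 304930925568, which is not a perfect square, so G is not contained in A_6. The transitive groups of degree 6 not contained in A_6 are: C_6 (6T1, order 6), S_3 (6T2, order 6), D_6 (6T3, order 12), C_3 x S_3 (6T5, order 18), A_4 x C_2 (6T6, order 24), S_4 (6T8, order 24), S_3 x S_3 (6T9, order 36), S_4 x C_2 (6T11, order 48), (S_3 x S_3) : C_2 (6T13, order 72), PGL(2,5) (6T14, order 120), S_6 (6T16, order 720). By Dedekind's theorem, for a prime p not dividing disc(f) the degrees of the irreducible factors of f mod p form the cycle type of an element of G. Factoring f modulo the 79 such primes p <= 421 (skipping 2, 3, 41, which divide the discriminant), each new pattern first appears at: mod 5: f = (x^2 + 3)(x^2 + x + 1)(x^2 + 4x + 2), pattern 2+2+2; mod 7: f = (x^6 + 6x^3 + x^2 + 4x + 6), pattern 6; mod 11: f = (x + 1)(x + 6)(x^2 + 5x + 7)(x^2 + 10x + 8), pattern 2+2+1+1; mod 13: f = (x^3 + x + 7)(x^3 + 12x + 12), pattern 3+3; mod 61: f = (x + 2)(x + 6)(x + 19)(x + 24)(x + 31)(x + 40), pattern 1+1+1+1+1+1. No other pattern occurs in this range, so the set of observed cycle types is {2+2+2, 6, 2+2+1+1, 3+3, 1+1+1+1+1+1}. The candidates containing elements of all these cycle types are D_6 (6T3) of order 12, A_4 x C_2 (6T6) of order 24, S_3 x S_3 (6T9) of order 36, S_4 x C_2 (6T11) of order 48, (S_3 x S_3) : C_2 (6T13) of order 72, PGL(2,5) (6T14) of order 120, S_6 (6T16) of order 720; the others are excluded. The observed types are precisely the cycle types that occur in D_6 (6T3). Each of the other remaining candidates has further cycle types, and by the Chebotarev density theorem the matching factorization patterns would occur for a proportion of primes equal to their share of the group: A_4 x C_2 (6T6) additionally contains elements of type 2+1+1+1+1 (3 of its 24 elements, about 12% of primes); S_3 x S_3 (6T9) additionally contains elements of type 3+1+1+1 (4 of its 36 elements, about 11% of primes); S_4 x C_2 (6T11) additionally contains elements of type 4+2, 4+1+1, 2+1+1+1+1 (15 of its 48 elements, about 31% of primes); (S_3 x S_3) : C_2 (6T13) additionally contains elements of type 4+2, 3+2+1, 3+1+1+1, 2+1+1+1+1 (40 of its 72 elements, about 56% of primes); PGL(2,5) (6T14) additionally contains elements of type 5+1, 4+1+1 (54 of its 120 elements, about 45% of primes); S_6 (6T16) additionally contains elements of type 5+1, 4+2, 4+1+1, 3+2+1, 3+1+1+1, 2+1+1+1+1 (499 of its 720 elements, about 69% of primes). None of the 79 primes tested shows any such pattern (for each of these groups the chance of that is below 10^-4), which rules them out. Hence G = D_6 (6T3), of order 12.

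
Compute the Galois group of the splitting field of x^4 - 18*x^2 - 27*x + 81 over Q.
The polynomial is an irreducible quartic over Q and its discriminant is -150397803, which is not a perfect square, so the Galois group is not contained in A_4. The resolvent cubic y^3 + 18*y^2 - 324*y - 6561 is irreducible over Q. An irreducible resolvent with non-square discriminant gives S_4.

S_4 (also written S4)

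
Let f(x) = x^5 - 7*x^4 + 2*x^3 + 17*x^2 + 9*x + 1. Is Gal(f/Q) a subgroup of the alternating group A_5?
The polynomial is irreducible of degree 5 over Q. Its discriminant is 7745089 = 2783^2, a perfect square. A Galois group lies in the alternating group exactly when the discriminant is a square in Q, so the Galois group (C_5) is contained in A_5.

Yes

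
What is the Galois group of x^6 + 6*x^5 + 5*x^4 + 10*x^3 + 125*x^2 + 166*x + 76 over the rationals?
(C_3 x C_3) : C_4 (also written G36+)

The polynomial f is an irreducible sextic over Q, so G = Gal(f/Q) is one of the 16 transitive subgroups 6T1, ..., 6T16 of S_6. The discriminant of f is 38875225000000 = 6235000^2, a perfect square, so G is contained in A_6. The transitive groups of degree 6 contained in A_6 are: A_4 (6T4, order 12), S_4 (6T7, order 24), (C_3 x C_3) : C_4 (6T10, order 36), PSL(2,5) (6T12, order 60), A_6 (6T15, order 360). By Dedekind's theorem, for a prime p not dividing disc(f) the degrees of the irreducible factors of f mod p form the cycle type of an element of G. Factoring f modulo the 19 such primes p <= 83 (skipping 2, 5, 29, 43, which divide the discriminant), each new pattern first appears at: mod 3: f = (x^2 + 1)(x^4 + x^2 + x + 1), pattern 4+2; mod 11: f = (x^3 + 7x^2 + 5x + 3)(x^3 + 10x^2 + 7x + 7), pattern 3+3; mod 19: f = (x)(x + 5)(x^2 + 8x + 14)(x^2 + 12x + 4), pattern 2+2+1+1; mod 61: f = (x + 20)(x + 38)(x + 41)(x^3 + 29x^2 + 35x + 43), pattern 3+1+1+1. No other pattern occurs in this range, so the set of observed cycle types is {4+2, 3+3, 2+2+1+1, 3+1+1+1}. The candidates containing elements of all these cycle types are (C_3 x C_3) : C_4 (6T10) of order 36, A_6 (6T15) of order 360; the others are excluded. The observed types are precisely the cycle types that occur in (C_3 x C_3) : C_4 (6T10) (apart from the identity). Each of the other remaining candidates has further cycle types, and by the Chebotarev density theorem the matching factorization patterns would occur for a proportion of primes equal to their share of the group: A_6 (6T15) additionally contains elements of type 5+1 (144 of its 360 elements, about 40% of primes). None of the 19 primes tested shows any such pattern (for each of these groups the chance of that is below 10^-4), which rules them out. Hence G = (C_3 x C_3) : C_4 (6T10), of order 36.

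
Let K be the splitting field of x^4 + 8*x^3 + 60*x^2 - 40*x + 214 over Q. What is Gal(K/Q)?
The polynomial is an irreducible quartic over Q and its discriminant is 53331167232, which is not a perfect square, so the Galois group is not contained in A_4. The resolvent cubic y^3 - 60*y^2 - 1176*y + 36064 has exactly one rational root, so the Galois group is C_4 or D_4. The quartic remains irreducible over Q(sqrt(disc)), so the group is D_4.

4T3: D_4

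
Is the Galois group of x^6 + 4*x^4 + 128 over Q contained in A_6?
The polynomial is irreducible of degree 6 over Q. Its discriminant is -1849378557919232, which is not a perfect square. A Galois group lies in the alternating group exactly when the discriminant is a square in Q, so the Galois group (S_4 x C_2) is not contained in A_6.

No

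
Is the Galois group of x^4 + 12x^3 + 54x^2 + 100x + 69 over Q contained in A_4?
Yes

The polynomial is irreducible of degree 4 over Q. Its discriminant is 331776 = 576^2, a perfect square. A Galois group lies in the alternating group exactly when the discriminant is a square in Q, so the Galois group (A_4) is contained in A_4.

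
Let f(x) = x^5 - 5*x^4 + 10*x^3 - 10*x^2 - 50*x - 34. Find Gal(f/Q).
The polynomial f is an irreducible quintic over Q, so G = Gal(f/Q) is a transitive subgroup of S_5: one of C_5 (5T1, order 5), D_5 (5T2, order 10), F_20 (5T3, order 20), A_5 (5T4, order 60) or S_5 (5T5, order 120). The discriminant of f is 58564000000 = 242000^2, a perfect square, so G is contained in A_5. The transitive groups of degree 5 contained in A_5 are: C_5 (5T1, order 5), D_5 (5T2, order 10), A_5 (5T4, order 60). By Dedekind's theorem, for a prime p not dividing disc(f) the degrees of the irreducible factors of f mod p form the cycle type of an element of G. Factoring f modulo the 3 such primes p <= 13 (skipping 2, 5, 11, which divide the discriminant), each new pattern first appears at: mod 3: f = (x^5 + x^4 + x^3 + 2x^2 + x + 2), pattern 5; mod 13: f = (x + 4)(x + 6)(x^3 + 11x^2 + 6x + 4), pattern 3+1+1. No other pattern occurs in this range, so the set of observed cycle types is {5, 3+1+1}. Among the candidates above, the only group containing elements of all these cycle types is A_5 (5T4) — each of C_5 (5T1), D_5 (5T2) lacks at least one of them. Hence G = A_5 (5T4), of order 60.

5T4: A_5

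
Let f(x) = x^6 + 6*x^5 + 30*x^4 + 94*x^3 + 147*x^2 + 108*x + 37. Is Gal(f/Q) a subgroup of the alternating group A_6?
The polynomial is irreducible of degree 6 over Q. Its discriminant is -5217636731328, which is not a perfect square. A Galois group lies in the alternating group exactly when the discriminant is a square in Q, so the Galois group (PGL(2,5)) is not contained in A_6.

No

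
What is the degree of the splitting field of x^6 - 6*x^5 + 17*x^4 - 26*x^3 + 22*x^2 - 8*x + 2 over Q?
72

The degree of the splitting field over Q equals the order of the Galois group, so first determine the group. The polynomial f is an irreducible sextic over Q, so G = Gal(f/Q) is one of the 16 transitive subgroups 6T1, ..., 6T16 of S_6. The discriminant of f is -187648, which is not a perfect square, so G is not contained in A_6. The transitive groups of degree 6 not contained in A_6 are: C_6 (6T1, order 6), S_3 (6T2, order 6), D_6 (6T3, order 12), C_3 x S_3 (6T5, order 18), A_4 x C_2 (6T6, order 24), S_4 (6T8, order 24), S_3 x S_3 (6T9, order 36), S_4 x C_2 (6T11, order 48), (S_3 x S_3) : C_2 (6T13, order 72), PGL(2,5) (6T14, order 120), S_6 (6T16, order 720). By Dedekind's theorem, for a prime p not dividing disc(f) the degrees of the irreducible factors of f mod p form the cycle type of an element of G. Factoring f modulo the 29 such primes p <= 113 (skipping 2, which divides the discriminant), each new pattern first appears at: mod 3: f = (x^6 + 2x^4 + x^3 + x^2 + x + 2), pattern 6; mod 5: f = (x + 3)(x^2 + 4x + 2)(x^3 + 2x^2 + 4x + 2), pattern 3+2+1; mod 7: f = (x^2 + 4x + 1)(x^4 + 4x^3 + 5x + 2), pattern 4+2; mod 17: f = (x^3 + 14x^2 + 4x + 3)(x^3 + 14x^2 + 4x + 12), pattern 3+3; mod 19: f = (x^2 + 8x + 17)(x^2 + 10x + 13)(x^2 + 14x + 16), pattern 2+2+2; mod 37: f = (x + 20)(x + 33)(x^2 + x + 8)(x^2 + 14x + 20), pattern 2+2+1+1; mod 41: f = (x + 1)(x + 16)(x + 21)(x^3 + 38x^2 + 4x + 31), pattern 3+1+1+1; mod 113: f = (x + 10)(x + 20)(x + 22)(x + 78)(x^2 + 90x + 12), pattern 2+1+1+1+1. No other pattern occurs in this range, so the set of observed cycle types is {6, 3+2+1, 4+2, 3+3, 2+2+2, 2+2+1+1, 3+1+1+1, 2+1+1+1+1}. The candidates containing elements of all these cycle types are (S_3 x S_3) : C_2 (6T13) of order 72, S_6 (6T16) of order 720; the others are excluded. The observed types are precisely the cycle types that occur in (S_3 x S_3) : C_2 (6T13) (apart from the identity). Each of the other remaining candidates has further cycle types, and by the Chebotarev density theorem the matching factorization patterns would occur for a proportion of primes equal to their share of the group: S_6 (6T16) additionally contains elements of type 5+1, 4+1+1 (234 of its 720 elements, about 32% of primes). None of the 29 primes tested shows any such pattern (for each of these groups the chance of that is below 10^-4), which rules them out. Hence G = (S_3 x S_3) : C_2 (6T13), of order 72. The Galois group (S_3 x S_3) : C_2 (6T13) has order 72, so the splitting field has degree 72 over Q.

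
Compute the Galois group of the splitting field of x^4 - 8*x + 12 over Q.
A_4 (order 12)

The polynomial is an irreducible quartic over Q and its discriminant is 331776 = 576^2, a perfect square, so the Galois group is contained in A_4. The resolvent cubic y^3 - 48*y - 64 is irreducible over Q. An irreducible resolvent with square discriminant gives A_4.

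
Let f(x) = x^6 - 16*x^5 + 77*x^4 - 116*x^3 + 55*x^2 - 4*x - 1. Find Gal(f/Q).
S_3

The polynomial f is an irreducible sextic over Q, so G = Gal(f/Q) is one of the 16 transitive subgroups 6T1, ..., 6T16 of S_6. The discriminant of f is 518686720000, which is not a perfect square, so G is not contained in A_6. The transitive groups of degree 6 not contained in A_6 are: C_6 (6T1, order 6), S_3 (6T2, order 6), D_6 (6T3, order 12), C_3 x S_3 (6T5, order 18), A_4 x C_2 (6T6, order 24), S_4 (6T8, order 24), S_3 x S_3 (6T9, order 36), S_4 x C_2 (6T11, order 48), (S_3 x S_3) : C_2 (6T13, order 72), PGL(2,5) (6T14, order 120), S_6 (6T16, order 720). By Dedekind's theorem, for a prime p not dividing disc(f) the degrees of the irreducible factors of f mod p form the cycle type of an element of G. Factoring f modulo the 23 such primes p <= 101 (skipping 2, 5, 37, which divide the discriminant), each new pattern first appears at: mod 3: f = (x^3 + 2x + 2)(x^3 + 2x^2 + 1), pattern 3+3; mod 13: f = (x^2 + x + 2)(x^2 + 4x + 6)(x^2 + 5x + 1), pattern 2+2+2; mod 67: f = (x + 1)(x + 13)(x + 22)(x + 29)(x + 55)(x + 65), pattern 1+1+1+1+1+1. No other pattern occurs in this range, so the set of observed cycle types is {3+3, 2+2+2, 1+1+1+1+1+1}. The candidates containing elements of all these cycle types are C_6 (6T1) of order 6, S_3 (6T2) of order 6, D_6 (6T3) of order 12, C_3 x S_3 (6T5) of order 18, A_4 x C_2 (6T6) of order 24, S_4 (6T8) of order 24, S_3 x S_3 (6T9) of order 36, S_4 x C_2 (6T11) of order 48, (S_3 x S_3) : C_2 (6T13) of order 72, PGL(2,5) (6T14) of order 120, S_6 (6T16) of order 720; the others are excluded. The observed types are precisely the cycle types that occur in S_3 (6T2). Each of the other remaining candidates has further cycle types, and by the Chebotarev density theorem the matching factorization patterns would occur for a proportion of primes equal to their share of the group: C_6 (6T1) additionally contains elements of type 6 (2 of its 6 elements, about 33% of primes); D_6 (6T3) additionally contains elements of type 6, 2+2+1+1 (5 of its 12 elements, about 42% of primes); C_3 x S_3 (6T5) additionally contains elements of type 6, 3+1+1+1 (10 of its 18 elements, about 56% of primes); A_4 x C_2 (6T6) additionally contains elements of type 6, 2+2+1+1, 2+1+1+1+1 (14 of its 24 elements, about 58% of primes); S_4 (6T8) additionally contains elements of type 4+1+1, 2+2+1+1 (9 of its 24 elements, about 38% of primes); S_3 x S_3 (6T9) additionally contains elements of type 6, 3+1+1+1, 2+2+1+1 (25 of its 36 elements, about 69% of primes); S_4 x C_2 (6T11) additionally contains elements of type 6, 4+2, 4+1+1, 2+2+1+1, 2+1+1+1+1 (32 of its 48 elements, about 67% of primes); (S_3 x S_3) : C_2 (6T13) additionally contains elements of type 6, 4+2, 3+2+1, 3+1+1+1, 2+2+1+1, 2+1+1+1+1 (61 of its 72 elements, about 85% of primes); PGL(2,5) (6T14) additionally contains elements of type 6, 5+1, 4+1+1, 2+2+1+1 (89 of its 120 elements, about 74% of primes); S_6 (6T16) additionally contains elements of type 6, 5+1, 4+2, 4+1+1, 3+2+1, 3+1+1+1, 2+2+1+1, 2+1+1+1+1 (664 of its 720 elements, about 92% of primes). None of the 23 primes tested shows any such pattern (for each of these groups the chance of that is below 10^-4), which rules them out. Hence G = S_3 (6T2), of order 6.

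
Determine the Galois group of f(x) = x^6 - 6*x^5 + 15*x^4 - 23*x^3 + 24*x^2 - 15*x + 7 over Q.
C_3 x S_3

The polynomial f is an irreducible sextic over Q, so G = Gal(f/Q) is one of the 16 transitive subgroups 6T1, ..., 6T16 of S_6. The discriminant of f is -177147, which is not a perfect square, so G is not contained in A_6. The transitive groups of degree 6 not contained in A_6 are: C_6 (6T1, order 6), S_3 (6T2, order 6), D_6 (6T3, order 12), C_3 x S_3 (6T5, order 18), A_4 x C_2 (6T6, order 24), S_4 (6T8, order 24), S_3 x S_3 (6T9, order 36), S_4 x C_2 (6T11, order 48), (S_3 x S_3) : C_2 (6T13, order 72), PGL(2,5) (6T14, order 120), S_6 (6T16, order 720). By Dedekind's theorem, for a prime p not dividing disc(f) the degrees of the irreducible factors of f mod p form the cycle type of an element of G. Factoring f modulo the 33 such primes p <= 139 (skipping 3, which divides the discriminant), each new pattern first appears at: mod 2: f = (x^6 + x^4 + x^3 + x + 1), pattern 6; mod 7: f = (x)(x + 1)(x + 3)(x^3 + 4x^2 + 3x + 2), pattern 3+1+1+1; mod 17: f = (x^2 + 2x + 4)(x^2 + 10x + 13)(x^2 + 16x + 7), pattern 2+2+2; mod 19: f = (x^3 + 16x^2 + 3x + 5)(x^3 + 16x^2 + 3x + 9), pattern 3+3; mod 73: f = (x + 12)(x + 20)(x + 21)(x + 28)(x + 29)(x + 30), pattern 1+1+1+1+1+1. No other pattern occurs in this range, so the set of observed cycle types is {6, 3+1+1+1, 2+2+2, 3+3, 1+1+1+1+1+1}. The candidates containing elements of all these cycle types are C_3 x S_3 (6T5) of order 18, S_3 x S_3 (6T9) of order 36, (S_3 x S_3) : C_2 (6T13) of order 72, S_6 (6T16) of order 720; the others are excluded. The observed types are precisely the cycle types that occur in C_3 x S_3 (6T5). Each of the other remaining candidates has further cycle types, and by the Chebotarev density theorem the matching factorization patterns would occur for a proportion of primes equal to their share of the group: S_3 x S_3 (6T9) additionally contains elements of type 2+2+1+1 (9 of its 36 elements, about 25% of primes); (S_3 x S_3) : C_2 (6T13) additionally contains elements of type 4+2, 3+2+1, 2+2+1+1, 2+1+1+1+1 (45 of its 72 elements, about 62% of primes); S_6 (6T16) additionally contains elements of type 5+1, 4+2, 4+1+1, 3+2+1, 2+2+1+1, 2+1+1+1+1 (504 of its 720 elements, about 70% of primes). None of the 33 primes tested shows any such pattern (for each of these groups the chance of that is below 10^-4), which rules them out. Hence G = C_3 x S_3 (6T5), of order 18.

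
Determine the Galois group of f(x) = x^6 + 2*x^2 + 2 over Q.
The polynomial f is an irreducible sextic over Q, so G = Gal(f/Q) is one of the 16 transitive subgroups 6T1, ..., 6T16 of S_6. The discriminant of f is -2508800, which is not a perfect square, so G is not contained in A_6. The transitive groups of degree 6 not contained in A_6 are: C_6 (6T1, order 6), S_3 (6T2, order 6), D_6 (6T3, order 12), C_3 x S_3 (6T5, order 18), A_4 x C_2 (6T6, order 24), S_4 (6T8, order 24), S_3 x S_3 (6T9, order 36), S_4 x C_2 (6T11, order 48), (S_3 x S_3) : C_2 (6T13, order 72), PGL(2,5) (6T14, order 120), S_6 (6T16, order 720). By Dedekind's theorem, for a prime p not dividing disc(f) the degrees of the irreducible factors of f mod p form the cycle type of an element of G. Factoring f modulo the 17 such primes p <= 71 (skipping 2, 5, 7, which divide the discriminant), each new pattern first appears at: mod 3: f = (x^3 + x^2 + 2x + 1)(x^3 + 2x^2 + 2x + 2), pattern 3+3; mod 13: f = (x^6 + 2x^2 + 2), pattern 6; mod 19: f = (x^2 + 5)(x^4 + 14x^2 + 8), pattern 4+2; mod 23: f = (x + 11)(x + 12)(x^4 + 6x^2 + 15), pattern 4+1+1; mod 53: f = (x^2 + 45)(x^2 + 11x + 38)(x^2 + 42x + 38), pattern 2+2+2; mod 59: f = (x + 4)(x + 55)(x^2 + 5x + 50)(x^2 + 54x + 50), pattern 2+2+1+1; mod 71: f = (x + 8)(x + 11)(x + 60)(x + 63)(x^2 + 43), pattern 2+1+1+1+1. No other pattern occurs in this range, so the set of observed cycle types is {3+3, 6, 4+2, 4+1+1, 2+2+2, 2+2+1+1, 2+1+1+1+1}. The candidates containing elements of all these cycle types are S_4 x C_2 (6T11) of order 48, S_6 (6T16) of order 720; the others are excluded. The observed types are precisely the cycle types that occur in S_4 x C_2 (6T11) (apart from the identity). Each of the other remaining candidates has further cycle types, and by the Chebotarev density theorem the matching factorization patterns would occur for a proportion of primes equal to their share of the group: S_6 (6T16) additionally contains elements of type 5+1, 3+2+1, 3+1+1+1 (304 of its 720 elements, about 42% of primes). None of the 17 primes tested shows any such pattern (for each of these groups the chance of that is below 10^-4), which rules them out. Hence G = S_4 x C_2 (6T11), of order 48.

S_4 x C_2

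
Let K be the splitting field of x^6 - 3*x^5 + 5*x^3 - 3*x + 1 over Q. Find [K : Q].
6

The degree of the splitting field over Q equals the order of the Galois group, so first determine the group. The polynomial f is an irreducible sextic over Q, so G = Gal(f/Q) is one of the 16 transitive subgroups 6T1, ..., 6T16 of S_6. The discriminant of f is -34992, which is not a perfect square, so G is not contained in A_6. The transitive groups of degree 6 not contained in A_6 are: C_6 (6T1, order 6), S_3 (6T2, order 6), D_6 (6T3, order 12), C_3 x S_3 (6T5, order 18), A_4 x C_2 (6T6, order 24), S_4 (6T8, order 24), S_3 x S_3 (6T9, order 36), S_4 x C_2 (6T11, order 48), (S_3 x S_3) : C_2 (6T13, order 72), PGL(2,5) (6T14, order 120), S_6 (6T16, order 720). By Dedekind's theorem, for a prime p not dividing disc(f) the degrees of the irreducible factors of f mod p form the cycle type of an element of G. Factoring f modulo the 23 such primes p <= 97 (skipping 2, 3, which divide the discriminant), each new pattern first appears at: mod 5: f = (x^2 + x + 1)(x^2 + 2x + 3)(x^2 + 4x + 2), pattern 2+2+2; mod 7: f = (x^3 + x^2 + 3x + 1)(x^3 + 3x^2 + x + 1), pattern 3+3; mod 31: f = (x + 3)(x + 7)(x + 9)(x + 21)(x + 23)(x + 27), pattern 1+1+1+1+1+1. No other pattern occurs in this range, so the set of observed cycle types is {2+2+2, 3+3, 1+1+1+1+1+1}. The candidates containing elements of all these cycle types are C_6 (6T1) of order 6, S_3 (6T2) of order 6, D_6 (6T3) of order 12, C_3 x S_3 (6T5) of order 18, A_4 x C_2 (6T6) of order 24, S_4 (6T8) of order 24, S_3 x S_3 (6T9) of order 36, S_4 x C_2 (6T11) of order 48, (S_3 x S_3) : C_2 (6T13) of order 72, PGL(2,5) (6T14) of order 120, S_6 (6T16) of order 720; the others are excluded. The observed types are precisely the cycle types that occur in S_3 (6T2). Each of the other remaining candidates has further cycle types, and by the Chebotarev density theorem the matching factorization patterns would occur for a proportion of primes equal to their share of the group: C_6 (6T1) additionally contains elements of type 6 (2 of its 6 elements, about 33% of primes); D_6 (6T3) additionally contains elements of type 6, 2+2+1+1 (5 of its 12 elements, about 42% of primes); C_3 x S_3 (6T5) additionally contains elements of type 6, 3+1+1+1 (10 of its 18 elements, about 56% of primes); A_4 x C_2 (6T6) additionally contains elements of type 6, 2+2+1+1, 2+1+1+1+1 (14 of its 24 elements, about 58% of primes); S_4 (6T8) additionally contains elements of type 4+1+1, 2+2+1+1 (9 of its 24 elements, about 38% of primes); S_3 x S_3 (6T9) additionally contains elements of type 6, 3+1+1+1, 2+2+1+1 (25 of its 36 elements, about 69% of primes); S_4 x C_2 (6T11) additionally contains elements of type 6, 4+2, 4+1+1, 2+2+1+1, 2+1+1+1+1 (32 of its 48 elements, about 67% of primes); (S_3 x S_3) : C_2 (6T13) additionally contains elements of type 6, 4+2, 3+2+1, 3+1+1+1, 2+2+1+1, 2+1+1+1+1 (61 of its 72 elements, about 85% of primes); PGL(2,5) (6T14) additionally contains elements of type 6, 5+1, 4+1+1, 2+2+1+1 (89 of its 120 elements, about 74% of primes); S_6 (6T16) additionally contains elements of type 6, 5+1, 4+2, 4+1+1, 3+2+1, 3+1+1+1, 2+2+1+1, 2+1+1+1+1 (664 of its 720 elements, about 92% of primes). None of the 23 primes tested shows any such pattern (for each of these groups the chance of that is below 10^-4), which rules them out. Hence G = S_3 (6T2), of order 6. The Galois group S_3 (6T2) has order 6, so the splitting field has degree 6 over Q.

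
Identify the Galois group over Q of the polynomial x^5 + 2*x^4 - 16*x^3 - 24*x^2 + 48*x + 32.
The polynomial f is an irreducible quintic over Q, so G = Gal(f/Q) is a transitive subgroup of S_5: one of C_5 (5T1, order 5), D_5 (5T2, order 10), F_20 (5T3, order 20), A_5 (5T4, order 60) or S_5 (5T5, order 120). The discriminant of f is 15352201216 = 123904^2, a perfect square, so G is contained in A_5. The transitive groups of degree 5 contained in A_5 are: C_5 (5T1, order 5), D_5 (5T2, order 10), A_5 (5T4, order 60). By Dedekind's theorem, for a prime p not dividing disc(f) the degrees of the irreducible factors of f mod p form the cycle type of an element of G. Factoring f modulo the 14 such primes p <= 53 (skipping 2, 11, which divide the discriminant), each new pattern first appears at: mod 3: f = (x^5 + 2x^4 + 2x^3 + 2), pattern 5; mod 23: f = (x + 1)(x + 3)(x + 11)(x + 15)(x + 18), pattern 1+1+1+1+1. No other pattern occurs in this range, so the set of observed cycle types is {5, 1+1+1+1+1}. The candidates containing elements of all these cycle types are C_5 (5T1) of order 5, D_5 (5T2) of order 10, A_5 (5T4) of order 60; the others are excluded. The observed types are precisely the cycle types that occur in C_5 (5T1). Each of the other remaining candidates has further cycle types, and by the Chebotarev density theorem the matching factorization patterns would occur for a proportion of primes equal to their share of the group: D_5 (5T2) additionally contains elements of type 2+2+1 (5 of its 10 elements, about 50% of primes); A_5 (5T4) additionally contains elements of type 3+1+1, 2+2+1 (35 of its 60 elements, about 58% of primes). None of the 14 primes tested shows any such pattern (for each of these groups the chance of that is below 10^-4), which rules them out. Hence G = C_5 (5T1), of order 5.

C_5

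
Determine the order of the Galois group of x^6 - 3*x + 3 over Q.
72

The degree of the splitting field over Q equals the order of the Galois group, so first determine the group. The polynomial f is an irreducible sextic over Q, so G = Gal(f/Q) is one of the 16 transitive subgroups 6T1, ..., 6T16 of S_6. The discriminant of f is -9059283, which is not a perfect square, so G is not contained in A_6. The transitive groups of degree 6 not contained in A_6 are: C_6 (6T1, order 6), S_3 (6T2, order 6), D_6 (6T3, order 12), C_3 x S_3 (6T5, order 18), A_4 x C_2 (6T6, order 24), S_4 (6T8, order 24), S_3 x S_3 (6T9, order 36), S_4 x C_2 (6T11, order 48), (S_3 x S_3) : C_2 (6T13, order 72), PGL(2,5) (6T14, order 120), S_6 (6T16, order 720). By Dedekind's theorem, for a prime p not dividing disc(f) the degrees of the irreducible factors of f mod p form the cycle type of an element of G. Factoring f modulo the 28 such primes p <= 127 (skipping 3, 17, 43, which divide the discriminant), each new pattern first appears at: mod 2: f = (x^6 + x + 1), pattern 6; mod 7: f = (x + 1)(x^2 + 4x + 6)(x^3 + 2x^2 + x + 4), pattern 3+2+1; mod 11: f = (x^2 + 9x + 2)(x^4 + 2x^3 + 2x^2 + 7), pattern 4+2; mod 13: f = (x + 3)(x + 8)(x^2 + 3x + 6)(x^2 + 12x + 3), pattern 2+2+1+1; mod 61: f = (x + 40)(x + 51)(x + 57)(x + 59)(x^2 + 37x + 50), pattern 2+1+1+1+1; mod 97: f = (x + 48)(x + 85)(x + 87)(x^3 + 71x^2 + 60x + 63), pattern 3+1+1+1; mod 113: f = (x^2 + 49x + 72)(x^2 + 68x + 105)(x^2 + 109x + 10), pattern 2+2+2; mod 127: f = (x^3 + 39x^2 + 106x + 109)(x^3 + 88x^2 + 18x + 21), pattern 3+3. No other pattern occurs in this range, so the set of observed cycle types is {6, 3+2+1, 4+2, 2+2+1+1, 2+1+1+1+1, 3+1+1+1, 2+2+2, 3+3}. The candidates containing elements of all these cycle types are (S_3 x S_3) : C_2 (6T13) of order 72, S_6 (6T16) of order 720; the others are excluded. The observed types are precisely the cycle types that occur in (S_3 x S_3) : C_2 (6T13) (apart from the identity). Each of the other remaining candidates has further cycle types, and by the Chebotarev density theorem the matching factorization patterns would occur for a proportion of primes equal to their share of the group: S_6 (6T16) additionally contains elements of type 5+1, 4+1+1 (234 of its 720 elements, about 32% of primes). None of the 28 primes tested shows any such pattern (for each of these groups the chance of that is below 10^-4), which rules them out. Hence G = (S_3 x S_3) : C_2 (6T13), of order 72. The Galois group (S_3 x S_3) : C_2 (6T13) has order 72, so the splitting field has degree 72 over Q.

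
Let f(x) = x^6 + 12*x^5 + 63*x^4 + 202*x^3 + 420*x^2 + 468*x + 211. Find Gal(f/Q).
The polynomial f is an irreducible sextic over Q, so G = Gal(f/Q) is one of the 16 transitive subgroups 6T1, ..., 6T16 of S_6. The discriminant of f is -28010528989632, which is not a perfect square, so G is not contained in A_6. The transitive groups of degree 6 not contained in A_6 are: C_6 (6T1, order 6), S_3 (6T2, order 6), D_6 (6T3, order 12), C_3 x S_3 (6T5, order 18), A_4 x C_2 (6T6, order 24), S_4 (6T8, order 24), S_3 x S_3 (6T9, order 36), S_4 x C_2 (6T11, order 48), (S_3 x S_3) : C_2 (6T13, order 72), PGL(2,5) (6T14, order 120), S_6 (6T16, order 720). By Dedekind's theorem, for a prime p not dividing disc(f) the degrees of the irreducible factors of f mod p form the cycle type of an element of G. Factoring f modulo the 21 such primes p <= 89 (skipping 2, 3, 7, which divide the discriminant), each new pattern first appears at: mod 5: f = (x^6 + 2x^5 + 3x^4 + 2x^3 + 3x + 1), pattern 6; mod 11: f = (x + 6)(x^5 + 6x^4 + 5x^3 + 7x^2 + 4x + 4), pattern 5+1; mod 13: f = (x + 1)(x + 7)(x^4 + 4x^3 + 11x^2 + 8x + 6), pattern 4+1+1; mod 23: f = (x + 5)(x + 18)(x^2 + 3x + 11)(x^2 + 9x + 4), pattern 2+2+1+1; mod 43: f = (x^3 + 6x^2 + 12x + 39)(x^3 + 6x^2 + 15x + 1), pattern 3+3; mod 61: f = (x^2 + 32x + 5)(x^2 + 50x + 55)(x^2 + 52x + 56), pattern 2+2+2. No other pattern occurs in this range, so the set of observed cycle types is {6, 5+1, 4+1+1, 2+2+1+1, 3+3, 2+2+2}. The candidates containing elements of all these cycle types are PGL(2,5) (6T14) of order 120, S_6 (6T16) of order 720; the others are excluded. The observed types are precisely the cycle types that occur in PGL(2,5) (6T14) (apart from the identity). Each of the other remaining candidates has further cycle types, and by the Chebotarev density theorem the matching factorization patterns would occur for a proportion of primes equal to their share of the group: S_6 (6T16) additionally contains elements of type 4+2, 3+2+1, 3+1+1+1, 2+1+1+1+1 (265 of its 720 elements, about 37% of primes). None of the 21 primes tested shows any such pattern (for each of these groups the chance of that is below 10^-4), which rules them out. Hence G = PGL(2,5) (6T14), of order 120.

PGL(2,5), S_5 acting on 6 points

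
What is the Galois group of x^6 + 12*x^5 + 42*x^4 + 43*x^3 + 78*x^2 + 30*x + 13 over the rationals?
C_3 x S_3 (also written G18)

The polynomial f is an irreducible sextic over Q, so G = Gal(f/Q) is one of the 16 transitive subgroups 6T1, ..., 6T16 of S_6. The discriminant of f is -152796047606667, which is not a perfect square, so G is not contained in A_6. The transitive groups of degree 6 not contained in A_6 are: C_6 (6T1, order 6), S_3 (6T2, order 6), D_6 (6T3, order 12), C_3 x S_3 (6T5, order 18), A_4 x C_2 (6T6, order 24), S_4 (6T8, order 24), S_3 x S_3 (6T9, order 36), S_4 x C_2 (6T11, order 48), (S_3 x S_3) : C_2 (6T13, order 72), PGL(2,5) (6T14, order 120), S_6 (6T16, order 720). By Dedekind's theorem, for a prime p not dividing disc(f) the degrees of the irreducible factors of f mod p form the cycle type of an element of G. Factoring f modulo the 33 such primes p <= 149 (skipping 3, 43, which divide the discriminant), each new pattern first appears at: mod 2: f = (x^6 + x^3 + 1), pattern 6; mod 7: f = (x + 1)(x + 2)(x + 3)(x^3 + 6x^2 + 2x + 1), pattern 3+1+1+1; mod 17: f = (x^2 + 6x + 3)(x^2 + 8x + 6)(x^2 + 15x + 13), pattern 2+2+2; mod 19: f = (x^3 + 6x^2 + 10x + 11)(x^3 + 6x^2 + 15x + 15), pattern 3+3; mod 73: f = (x + 4)(x + 25)(x + 36)(x + 39)(x + 55)(x + 72), pattern 1+1+1+1+1+1. No other pattern occurs in this range, so the set of observed cycle types is {6, 3+1+1+1, 2+2+2, 3+3, 1+1+1+1+1+1}. The candidates containing elements of all these cycle types are C_3 x S_3 (6T5) of order 18, S_3 x S_3 (6T9) of order 36, (S_3 x S_3) : C_2 (6T13) of order 72, S_6 (6T16) of order 720; the others are excluded. The observed types are precisely the cycle types that occur in C_3 x S_3 (6T5). Each of the other remaining candidates has further cycle types, and by the Chebotarev density theorem the matching factorization patterns would occur for a proportion of primes equal to their share of the group: S_3 x S_3 (6T9) additionally contains elements of type 2+2+1+1 (9 of its 36 elements, about 25% of primes); (S_3 x S_3) : C_2 (6T13) additionally contains elements of type 4+2, 3+2+1, 2+2+1+1, 2+1+1+1+1 (45 of its 72 elements, about 62% of primes); S_6 (6T16) additionally contains elements of type 5+1, 4+2, 4+1+1, 3+2+1, 2+2+1+1, 2+1+1+1+1 (504 of its 720 elements, about 70% of primes). None of the 33 primes tested shows any such pattern (for each of these groups the chance of that is below 10^-4), which rules them out. Hence G = C_3 x S_3 (6T5), of order 18.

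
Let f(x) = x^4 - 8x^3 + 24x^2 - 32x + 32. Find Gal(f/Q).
V_4 (also written V4)

The polynomial is an irreducible quartic over Q and its discriminant is 1048576 = 1024^2, a perfect square, so the Galois group is contained in A_4. The resolvent cubic y^3 - 24*y^2 + 128*y splits completely over Q, which gives the Klein four-group V_4.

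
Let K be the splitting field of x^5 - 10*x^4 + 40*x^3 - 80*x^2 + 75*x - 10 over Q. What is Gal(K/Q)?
5T2: D_5

The polynomial f is an irreducible quintic over Q, so G = Gal(f/Q) is a transitive subgroup of S_5: one of C_5 (5T1, order 5), D_5 (5T2, order 10), F_20 (5T3, order 20), A_5 (5T4, order 60) or S_5 (5T5, order 120). The discriminant of f is 64000000 = 8000^2, a perfect square, so G is contained in A_5. The transitive groups of degree 5 contained in A_5 are: C_5 (5T1, order 5), D_5 (5T2, order 10), A_5 (5T4, order 60). By Dedekind's theorem, for a prime p not dividing disc(f) the degrees of the irreducible factors of f mod p form the cycle type of an element of G. Factoring f modulo the 23 such primes p <= 97 (skipping 2, 5, which divide the discriminant), each new pattern first appears at: mod 3: f = (x + 1)(x^2 + 1)(x^2 + x + 2), pattern 2+2+1; mod 7: f = (x^5 + 4x^4 + 5x^3 + 4x^2 + 5x + 4), pattern 5. No other pattern occurs in this range, so the set of observed cycle types is {2+2+1, 5}. The candidates containing elements of all these cycle types are D_5 (5T2) of order 10, A_5 (5T4) of order 60; the others are excluded. The observed types are precisely the cycle types that occur in D_5 (5T2) (apart from the identity). Each of the other remaining candidates has further cycle types, and by the Chebotarev density theorem the matching factorization patterns would occur for a proportion of primes equal to their share of the group: A_5 (5T4) additionally contains elements of type 3+1+1 (20 of its 60 elements, about 33% of primes). None of the 23 primes tested shows any such pattern (for each of these groups the chance of that is below 10^-4), which rules them out. Hence G = D_5 (5T2), of order 10.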